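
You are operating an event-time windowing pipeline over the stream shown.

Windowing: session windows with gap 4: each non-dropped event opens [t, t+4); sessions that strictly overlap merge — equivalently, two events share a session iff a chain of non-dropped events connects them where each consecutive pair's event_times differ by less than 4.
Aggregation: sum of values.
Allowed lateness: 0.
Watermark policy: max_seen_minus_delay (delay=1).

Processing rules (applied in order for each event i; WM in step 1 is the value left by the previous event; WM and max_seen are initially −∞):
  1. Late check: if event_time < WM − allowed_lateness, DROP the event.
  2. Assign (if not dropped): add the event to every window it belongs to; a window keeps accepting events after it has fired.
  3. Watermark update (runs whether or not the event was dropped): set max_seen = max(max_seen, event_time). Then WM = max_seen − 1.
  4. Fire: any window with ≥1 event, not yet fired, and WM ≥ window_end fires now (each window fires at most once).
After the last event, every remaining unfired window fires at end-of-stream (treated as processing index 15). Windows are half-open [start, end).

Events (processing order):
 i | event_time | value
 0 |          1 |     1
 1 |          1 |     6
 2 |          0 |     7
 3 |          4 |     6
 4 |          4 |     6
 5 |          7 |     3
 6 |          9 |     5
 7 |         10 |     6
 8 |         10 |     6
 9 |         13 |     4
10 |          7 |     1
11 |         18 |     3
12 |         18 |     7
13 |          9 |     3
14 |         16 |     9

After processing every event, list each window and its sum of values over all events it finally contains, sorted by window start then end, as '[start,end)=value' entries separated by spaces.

i=0 t=1 v=1: → [1,5); WM=0
i=1 t=1 v=6: → [1,5); WM=0
i=2 t=0 v=7: → [0,5); WM=0
i=3 t=4 v=6: → [0,8); WM=3
i=4 t=4 v=6: → [0,8); WM=3
i=5 t=7 v=3: → [0,11); WM=6
i=6 t=9 v=5: → [0,13); WM=8
i=7 t=10 v=6: → [0,14); WM=9
i=8 t=10 v=6: → [0,14); WM=9
i=9 t=13 v=4: → [0,17); WM=12
i=10 t=7 v=1: DROP (t<12-0); WM=12
i=11 t=18 v=3: → [18,22); WM=17
i=12 t=18 v=7: → [18,22); WM=17
i=13 t=9 v=3: DROP (t<17-0); WM=17
i=14 t=16 v=9: DROP (t<17-0); WM=17

[0,17)=50 [18,22)=10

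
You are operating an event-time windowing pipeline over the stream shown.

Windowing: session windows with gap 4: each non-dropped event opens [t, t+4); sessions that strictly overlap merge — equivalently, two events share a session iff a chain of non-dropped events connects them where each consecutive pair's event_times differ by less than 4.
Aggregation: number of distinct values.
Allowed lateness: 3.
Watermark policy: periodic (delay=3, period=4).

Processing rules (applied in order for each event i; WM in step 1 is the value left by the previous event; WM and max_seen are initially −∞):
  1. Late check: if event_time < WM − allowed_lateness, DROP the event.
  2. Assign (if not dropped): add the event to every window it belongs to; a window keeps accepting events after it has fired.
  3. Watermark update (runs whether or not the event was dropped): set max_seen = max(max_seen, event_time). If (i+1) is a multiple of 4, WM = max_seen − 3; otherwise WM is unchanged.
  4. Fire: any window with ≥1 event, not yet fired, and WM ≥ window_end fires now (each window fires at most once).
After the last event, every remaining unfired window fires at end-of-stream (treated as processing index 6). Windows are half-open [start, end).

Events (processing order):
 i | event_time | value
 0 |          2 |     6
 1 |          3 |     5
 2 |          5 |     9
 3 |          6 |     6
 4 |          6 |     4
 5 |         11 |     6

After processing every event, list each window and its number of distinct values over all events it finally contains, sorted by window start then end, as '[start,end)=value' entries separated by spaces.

i=0 t=2 v=6: → [2,6); WM=−∞
i=1 t=3 v=5: → [2,7); WM=−∞
i=2 t=5 v=9: → [2,9); WM=−∞
i=3 t=6 v=6: → [2,10); WM=3
i=4 t=6 v=4: → [2,10); WM=3
i=5 t=11 v=6: → [11,15); WM=3

[2,10)=4 [11,15)=1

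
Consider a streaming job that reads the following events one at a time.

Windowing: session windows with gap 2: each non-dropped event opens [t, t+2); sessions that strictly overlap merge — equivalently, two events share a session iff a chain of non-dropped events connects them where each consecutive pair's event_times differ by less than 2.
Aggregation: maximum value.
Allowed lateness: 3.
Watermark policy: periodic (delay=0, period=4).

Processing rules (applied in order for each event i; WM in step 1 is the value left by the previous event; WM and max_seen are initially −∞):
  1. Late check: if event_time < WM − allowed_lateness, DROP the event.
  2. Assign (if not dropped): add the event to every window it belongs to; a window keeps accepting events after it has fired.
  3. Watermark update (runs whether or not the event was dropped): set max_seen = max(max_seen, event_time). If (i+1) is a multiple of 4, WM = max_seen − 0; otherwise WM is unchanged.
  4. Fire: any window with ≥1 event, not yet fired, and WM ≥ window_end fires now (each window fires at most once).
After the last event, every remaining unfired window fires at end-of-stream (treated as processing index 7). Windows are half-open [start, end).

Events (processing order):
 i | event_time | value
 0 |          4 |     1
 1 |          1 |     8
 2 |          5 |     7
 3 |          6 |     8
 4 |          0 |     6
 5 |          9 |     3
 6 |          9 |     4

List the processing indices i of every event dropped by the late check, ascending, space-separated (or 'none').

i=0 t=4 v=1: → [4,6); WM=−∞
i=1 t=1 v=8: → [1,3); WM=−∞
i=2 t=5 v=7: → [4,7); WM=−∞
i=3 t=6 v=8: → [4,8); WM=6
i=4 t=0 v=6: DROP (t<6-3); WM=6
i=5 t=9 v=3: → [9,11); WM=6
i=6 t=9 v=4: → [9,11); WM=6

4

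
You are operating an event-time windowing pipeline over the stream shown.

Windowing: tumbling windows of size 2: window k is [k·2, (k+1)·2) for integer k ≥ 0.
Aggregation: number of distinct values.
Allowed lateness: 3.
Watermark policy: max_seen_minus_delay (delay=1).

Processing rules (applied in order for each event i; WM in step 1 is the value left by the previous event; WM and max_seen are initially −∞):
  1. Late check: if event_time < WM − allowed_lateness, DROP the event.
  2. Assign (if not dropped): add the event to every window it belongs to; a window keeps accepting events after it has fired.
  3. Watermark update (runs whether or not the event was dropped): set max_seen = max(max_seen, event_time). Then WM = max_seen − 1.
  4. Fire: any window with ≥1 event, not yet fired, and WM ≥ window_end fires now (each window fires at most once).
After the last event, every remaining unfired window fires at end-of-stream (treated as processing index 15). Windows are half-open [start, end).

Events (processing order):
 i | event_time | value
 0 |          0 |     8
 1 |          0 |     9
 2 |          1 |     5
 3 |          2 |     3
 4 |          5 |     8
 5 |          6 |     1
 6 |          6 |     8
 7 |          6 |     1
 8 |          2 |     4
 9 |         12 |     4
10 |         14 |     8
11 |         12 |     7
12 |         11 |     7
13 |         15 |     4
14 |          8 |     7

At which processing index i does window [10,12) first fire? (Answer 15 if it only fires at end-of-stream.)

12

i=0 t=0 v=8: → [0,2); WM=-1
i=1 t=0 v=9: → [0,2); WM=-1
i=2 t=1 v=5: → [0,2); WM=0
i=3 t=2 v=3: → [2,4); WM=1
i=4 t=5 v=8: → [4,6); WM=4; [0,2) fires=3 [2,4) fires=1
i=5 t=6 v=1: → [6,8); WM=5
i=6 t=6 v=8: → [6,8); WM=5
i=7 t=6 v=1: → [6,8); WM=5
i=8 t=2 v=4: → [2,4); WM=5
i=9 t=12 v=4: → [12,14); WM=11; [4,6) fires=1 [6,8) fires=2
i=10 t=14 v=8: → [14,16); WM=13
i=11 t=12 v=7: → [12,14); WM=13
i=12 t=11 v=7: → [10,12); WM=13; [10,12) fires=1
i=13 t=15 v=4: → [14,16); WM=14; [12,14) fires=2
i=14 t=8 v=7: DROP (t<14-3); WM=14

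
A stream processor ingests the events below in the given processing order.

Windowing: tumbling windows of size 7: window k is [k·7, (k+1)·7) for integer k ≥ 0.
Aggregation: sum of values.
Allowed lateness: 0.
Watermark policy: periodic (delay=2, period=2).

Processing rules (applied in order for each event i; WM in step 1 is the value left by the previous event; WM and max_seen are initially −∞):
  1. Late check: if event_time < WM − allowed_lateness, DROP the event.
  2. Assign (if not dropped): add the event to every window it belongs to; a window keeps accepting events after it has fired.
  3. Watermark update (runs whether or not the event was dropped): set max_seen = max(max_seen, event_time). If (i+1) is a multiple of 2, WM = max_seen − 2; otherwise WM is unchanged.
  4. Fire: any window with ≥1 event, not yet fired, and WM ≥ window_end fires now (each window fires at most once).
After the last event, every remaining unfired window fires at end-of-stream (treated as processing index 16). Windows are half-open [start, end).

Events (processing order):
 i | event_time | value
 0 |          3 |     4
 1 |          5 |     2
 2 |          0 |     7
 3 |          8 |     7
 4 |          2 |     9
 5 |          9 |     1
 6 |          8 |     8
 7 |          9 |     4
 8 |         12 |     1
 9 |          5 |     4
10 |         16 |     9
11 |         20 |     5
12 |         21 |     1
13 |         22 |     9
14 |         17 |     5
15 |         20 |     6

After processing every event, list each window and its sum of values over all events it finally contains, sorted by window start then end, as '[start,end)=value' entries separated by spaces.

i=0 t=3 v=4: → [0,7); WM=−∞
i=1 t=5 v=2: → [0,7); WM=3
i=2 t=0 v=7: DROP (t<3-0); WM=3
i=3 t=8 v=7: → [7,14); WM=6
i=4 t=2 v=9: DROP (t<6-0); WM=6
i=5 t=9 v=1: → [7,14); WM=7; [0,7) fires=6
i=6 t=8 v=8: → [7,14); WM=7
i=7 t=9 v=4: → [7,14); WM=7
i=8 t=12 v=1: → [7,14); WM=7
i=9 t=5 v=4: DROP (t<7-0); WM=10
i=10 t=16 v=9: → [14,21); WM=10
i=11 t=20 v=5: → [14,21); WM=18; [7,14) fires=21
i=12 t=21 v=1: → [21,28); WM=18
i=13 t=22 v=9: → [21,28); WM=20
i=14 t=17 v=5: DROP (t<20-0); WM=20
i=15 t=20 v=6: → [14,21); WM=20

[0,7)=6 [7,14)=21 [14,21)=20 [21,28)=10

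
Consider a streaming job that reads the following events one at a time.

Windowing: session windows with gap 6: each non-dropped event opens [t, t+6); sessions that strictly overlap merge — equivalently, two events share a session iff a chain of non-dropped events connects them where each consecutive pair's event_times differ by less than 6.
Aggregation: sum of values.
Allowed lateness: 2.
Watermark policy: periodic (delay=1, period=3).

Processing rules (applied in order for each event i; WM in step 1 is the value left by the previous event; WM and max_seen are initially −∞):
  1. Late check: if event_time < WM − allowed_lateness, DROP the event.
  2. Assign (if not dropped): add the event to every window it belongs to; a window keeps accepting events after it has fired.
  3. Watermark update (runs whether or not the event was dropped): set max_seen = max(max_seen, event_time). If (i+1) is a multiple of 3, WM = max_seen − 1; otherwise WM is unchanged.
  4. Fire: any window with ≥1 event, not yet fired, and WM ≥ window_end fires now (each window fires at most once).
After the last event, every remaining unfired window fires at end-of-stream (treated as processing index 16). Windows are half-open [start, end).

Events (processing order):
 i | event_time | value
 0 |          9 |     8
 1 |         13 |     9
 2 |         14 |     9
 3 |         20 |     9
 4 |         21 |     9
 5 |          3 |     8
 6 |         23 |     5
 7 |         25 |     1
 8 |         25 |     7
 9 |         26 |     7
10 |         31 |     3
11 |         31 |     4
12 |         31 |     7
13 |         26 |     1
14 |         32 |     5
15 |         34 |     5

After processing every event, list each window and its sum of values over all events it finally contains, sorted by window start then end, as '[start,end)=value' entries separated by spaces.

i=0 t=9 v=8: → [9,15); WM=−∞
i=1 t=13 v=9: → [9,19); WM=−∞
i=2 t=14 v=9: → [9,20); WM=13
i=3 t=20 v=9: → [20,26); WM=13
i=4 t=21 v=9: → [20,27); WM=13
i=5 t=3 v=8: DROP (t<13-2); WM=20
i=6 t=23 v=5: → [20,29); WM=20
i=7 t=25 v=1: → [20,31); WM=20
i=8 t=25 v=7: → [20,31); WM=24
i=9 t=26 v=7: → [20,32); WM=24
i=10 t=31 v=3: → [20,37); WM=24
i=11 t=31 v=4: → [20,37); WM=30
i=12 t=31 v=7: → [20,37); WM=30
i=13 t=26 v=1: DROP (t<30-2); WM=30
i=14 t=32 v=5: → [20,38); WM=31
i=15 t=34 v=5: → [20,40); WM=31

[9,20)=26 [20,40)=62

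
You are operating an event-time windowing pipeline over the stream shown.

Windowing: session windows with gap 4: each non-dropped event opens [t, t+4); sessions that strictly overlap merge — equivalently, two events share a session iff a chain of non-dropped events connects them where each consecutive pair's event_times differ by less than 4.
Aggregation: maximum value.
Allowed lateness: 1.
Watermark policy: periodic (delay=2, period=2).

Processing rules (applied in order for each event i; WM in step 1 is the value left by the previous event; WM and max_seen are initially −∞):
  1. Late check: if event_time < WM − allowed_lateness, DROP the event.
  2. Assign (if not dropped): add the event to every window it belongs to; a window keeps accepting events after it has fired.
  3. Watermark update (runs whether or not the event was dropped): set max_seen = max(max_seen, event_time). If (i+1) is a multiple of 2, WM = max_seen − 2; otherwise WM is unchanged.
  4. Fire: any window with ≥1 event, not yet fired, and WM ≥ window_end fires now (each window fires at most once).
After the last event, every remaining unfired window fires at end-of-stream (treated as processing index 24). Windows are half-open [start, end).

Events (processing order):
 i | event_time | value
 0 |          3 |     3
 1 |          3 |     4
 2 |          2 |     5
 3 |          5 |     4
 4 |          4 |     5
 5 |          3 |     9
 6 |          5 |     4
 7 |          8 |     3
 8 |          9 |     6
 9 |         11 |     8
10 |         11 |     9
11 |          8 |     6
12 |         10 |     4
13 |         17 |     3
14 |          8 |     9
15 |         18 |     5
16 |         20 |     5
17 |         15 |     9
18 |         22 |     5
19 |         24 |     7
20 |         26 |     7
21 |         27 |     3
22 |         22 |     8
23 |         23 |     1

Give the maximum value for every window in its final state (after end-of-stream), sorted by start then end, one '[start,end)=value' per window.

i=0 t=3 v=3: → [3,7); WM=−∞
i=1 t=3 v=4: → [3,7); WM=1
i=2 t=2 v=5: → [2,7); WM=1
i=3 t=5 v=4: → [2,9); WM=3
i=4 t=4 v=5: → [2,9); WM=3
i=5 t=3 v=9: → [2,9); WM=3
i=6 t=5 v=4: → [2,9); WM=3
i=7 t=8 v=3: → [2,12); WM=6
i=8 t=9 v=6: → [2,13); WM=6
i=9 t=11 v=8: → [2,15); WM=9
i=10 t=11 v=9: → [2,15); WM=9
i=11 t=8 v=6: → [2,15); WM=9
i=12 t=10 v=4: → [2,15); WM=9
i=13 t=17 v=3: → [17,21); WM=15
i=14 t=8 v=9: DROP (t<15-1); WM=15
i=15 t=18 v=5: → [17,22); WM=16
i=16 t=20 v=5: → [17,24); WM=16
i=17 t=15 v=9: → [15,24); WM=18
i=18 t=22 v=5: → [15,26); WM=18
i=19 t=24 v=7: → [15,28); WM=22
i=20 t=26 v=7: → [15,30); WM=22
i=21 t=27 v=3: → [15,31); WM=25
i=22 t=22 v=8: DROP (t<25-1); WM=25
i=23 t=23 v=1: DROP (t<25-1); WM=25

[2,15)=9 [15,31)=9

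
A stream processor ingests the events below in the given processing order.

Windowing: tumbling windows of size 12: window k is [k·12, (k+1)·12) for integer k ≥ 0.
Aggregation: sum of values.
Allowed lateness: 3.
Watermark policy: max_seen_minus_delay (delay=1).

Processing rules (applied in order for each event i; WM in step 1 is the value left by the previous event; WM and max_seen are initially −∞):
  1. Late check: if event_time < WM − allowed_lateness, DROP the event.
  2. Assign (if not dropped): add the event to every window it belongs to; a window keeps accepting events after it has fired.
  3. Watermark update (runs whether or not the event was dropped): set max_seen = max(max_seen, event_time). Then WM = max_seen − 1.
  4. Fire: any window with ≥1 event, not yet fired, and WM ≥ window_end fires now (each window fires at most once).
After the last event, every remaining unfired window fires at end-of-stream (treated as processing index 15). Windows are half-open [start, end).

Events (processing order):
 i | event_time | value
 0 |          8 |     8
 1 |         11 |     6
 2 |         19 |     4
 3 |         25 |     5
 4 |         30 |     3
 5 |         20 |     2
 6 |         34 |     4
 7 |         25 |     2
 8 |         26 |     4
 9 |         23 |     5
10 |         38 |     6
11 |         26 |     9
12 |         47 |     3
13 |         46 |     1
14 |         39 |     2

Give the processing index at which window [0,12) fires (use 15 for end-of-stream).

i=0 t=8 v=8: → [0,12); WM=7
i=1 t=11 v=6: → [0,12); WM=10
i=2 t=19 v=4: → [12,24); WM=18; [0,12) fires=14
i=3 t=25 v=5: → [24,36); WM=24; [12,24) fires=4
i=4 t=30 v=3: → [24,36); WM=29
i=5 t=20 v=2: DROP (t<29-3); WM=29
i=6 t=34 v=4: → [24,36); WM=33
i=7 t=25 v=2: DROP (t<33-3); WM=33
i=8 t=26 v=4: DROP (t<33-3); WM=33
i=9 t=23 v=5: DROP (t<33-3); WM=33
i=10 t=38 v=6: → [36,48); WM=37; [24,36) fires=12
i=11 t=26 v=9: DROP (t<37-3); WM=37
i=12 t=47 v=3: → [36,48); WM=46
i=13 t=46 v=1: → [36,48); WM=46
i=14 t=39 v=2: DROP (t<46-3); WM=46

2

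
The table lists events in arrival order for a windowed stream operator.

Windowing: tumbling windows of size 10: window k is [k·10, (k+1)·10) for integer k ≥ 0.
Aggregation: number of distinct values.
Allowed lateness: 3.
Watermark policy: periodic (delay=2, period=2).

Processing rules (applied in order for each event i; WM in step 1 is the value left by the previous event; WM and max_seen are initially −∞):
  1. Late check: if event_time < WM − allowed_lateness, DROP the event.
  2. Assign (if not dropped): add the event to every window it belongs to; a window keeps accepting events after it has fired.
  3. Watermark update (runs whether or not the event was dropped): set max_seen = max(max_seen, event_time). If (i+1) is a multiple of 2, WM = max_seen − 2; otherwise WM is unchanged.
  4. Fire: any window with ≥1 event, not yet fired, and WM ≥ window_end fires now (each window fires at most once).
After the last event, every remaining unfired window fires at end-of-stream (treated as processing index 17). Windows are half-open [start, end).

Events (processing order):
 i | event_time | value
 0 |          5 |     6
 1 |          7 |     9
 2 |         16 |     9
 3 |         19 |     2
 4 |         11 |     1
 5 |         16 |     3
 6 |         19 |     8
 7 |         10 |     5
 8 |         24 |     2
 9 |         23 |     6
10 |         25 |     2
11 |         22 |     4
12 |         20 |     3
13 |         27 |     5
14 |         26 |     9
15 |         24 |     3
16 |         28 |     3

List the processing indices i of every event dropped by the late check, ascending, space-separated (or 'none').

i=0 t=5 v=6: → [0,10); WM=−∞
i=1 t=7 v=9: → [0,10); WM=5
i=2 t=16 v=9: → [10,20); WM=5
i=3 t=19 v=2: → [10,20); WM=17; [0,10) fires=2
i=4 t=11 v=1: DROP (t<17-3); WM=17
i=5 t=16 v=3: → [10,20); WM=17
i=6 t=19 v=8: → [10,20); WM=17
i=7 t=10 v=5: DROP (t<17-3); WM=17
i=8 t=24 v=2: → [20,30); WM=17
i=9 t=23 v=6: → [20,30); WM=22; [10,20) fires=4
i=10 t=25 v=2: → [20,30); WM=22
i=11 t=22 v=4: → [20,30); WM=23
i=12 t=20 v=3: → [20,30); WM=23
i=13 t=27 v=5: → [20,30); WM=25
i=14 t=26 v=9: → [20,30); WM=25
i=15 t=24 v=3: → [20,30); WM=25
i=16 t=28 v=3: → [20,30); WM=25

4 7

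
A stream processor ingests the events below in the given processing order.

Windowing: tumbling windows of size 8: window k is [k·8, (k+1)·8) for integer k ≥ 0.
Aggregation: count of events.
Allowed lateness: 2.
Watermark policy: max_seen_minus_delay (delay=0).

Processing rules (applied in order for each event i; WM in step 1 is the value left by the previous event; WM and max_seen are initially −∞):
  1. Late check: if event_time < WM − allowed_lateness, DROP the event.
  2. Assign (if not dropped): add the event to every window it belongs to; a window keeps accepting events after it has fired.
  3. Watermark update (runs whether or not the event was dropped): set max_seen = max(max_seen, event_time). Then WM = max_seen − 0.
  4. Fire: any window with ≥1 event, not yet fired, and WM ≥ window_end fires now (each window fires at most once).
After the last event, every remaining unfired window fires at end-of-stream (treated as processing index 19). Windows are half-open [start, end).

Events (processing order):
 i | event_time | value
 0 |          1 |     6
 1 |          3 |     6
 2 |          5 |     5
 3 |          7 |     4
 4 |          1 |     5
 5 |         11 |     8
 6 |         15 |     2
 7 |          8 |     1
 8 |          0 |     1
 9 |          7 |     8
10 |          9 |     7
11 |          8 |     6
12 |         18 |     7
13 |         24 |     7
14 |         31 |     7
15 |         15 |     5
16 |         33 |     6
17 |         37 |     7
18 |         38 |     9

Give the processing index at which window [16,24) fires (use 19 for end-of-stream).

i=0 t=1 v=6: → [0,8); WM=1
i=1 t=3 v=6: → [0,8); WM=3
i=2 t=5 v=5: → [0,8); WM=5
i=3 t=7 v=4: → [0,8); WM=7
i=4 t=1 v=5: DROP (t<7-2); WM=7
i=5 t=11 v=8: → [8,16); WM=11; [0,8) fires=4
i=6 t=15 v=2: → [8,16); WM=15
i=7 t=8 v=1: DROP (t<15-2); WM=15
i=8 t=0 v=1: DROP (t<15-2); WM=15
i=9 t=7 v=8: DROP (t<15-2); WM=15
i=10 t=9 v=7: DROP (t<15-2); WM=15
i=11 t=8 v=6: DROP (t<15-2); WM=15
i=12 t=18 v=7: → [16,24); WM=18; [8,16) fires=2
i=13 t=24 v=7: → [24,32); WM=24; [16,24) fires=1
i=14 t=31 v=7: → [24,32); WM=31
i=15 t=15 v=5: DROP (t<31-2); WM=31
i=16 t=33 v=6: → [32,40); WM=33; [24,32) fires=2
i=17 t=37 v=7: → [32,40); WM=37
i=18 t=38 v=9: → [32,40); WM=38

13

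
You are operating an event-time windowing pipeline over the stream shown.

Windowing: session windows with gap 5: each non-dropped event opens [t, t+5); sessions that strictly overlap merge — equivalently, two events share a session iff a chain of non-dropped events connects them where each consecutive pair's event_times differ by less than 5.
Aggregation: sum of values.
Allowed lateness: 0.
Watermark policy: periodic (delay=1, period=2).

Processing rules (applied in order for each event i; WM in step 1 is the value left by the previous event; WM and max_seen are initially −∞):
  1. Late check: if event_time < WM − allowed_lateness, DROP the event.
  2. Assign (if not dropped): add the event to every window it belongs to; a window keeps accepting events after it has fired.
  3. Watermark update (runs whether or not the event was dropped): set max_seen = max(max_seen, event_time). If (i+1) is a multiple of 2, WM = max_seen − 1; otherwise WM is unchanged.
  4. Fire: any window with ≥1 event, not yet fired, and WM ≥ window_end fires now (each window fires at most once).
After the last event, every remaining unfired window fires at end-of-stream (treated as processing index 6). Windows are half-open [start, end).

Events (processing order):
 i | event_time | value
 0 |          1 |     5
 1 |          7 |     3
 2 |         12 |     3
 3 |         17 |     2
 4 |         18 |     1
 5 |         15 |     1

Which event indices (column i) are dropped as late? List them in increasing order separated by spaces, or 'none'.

5

i=0 t=1 v=5: → [1,6); WM=−∞
i=1 t=7 v=3: → [7,12); WM=6
i=2 t=12 v=3: → [12,17); WM=6
i=3 t=17 v=2: → [17,22); WM=16
i=4 t=18 v=1: → [17,23); WM=16
i=5 t=15 v=1: DROP (t<16-0); WM=17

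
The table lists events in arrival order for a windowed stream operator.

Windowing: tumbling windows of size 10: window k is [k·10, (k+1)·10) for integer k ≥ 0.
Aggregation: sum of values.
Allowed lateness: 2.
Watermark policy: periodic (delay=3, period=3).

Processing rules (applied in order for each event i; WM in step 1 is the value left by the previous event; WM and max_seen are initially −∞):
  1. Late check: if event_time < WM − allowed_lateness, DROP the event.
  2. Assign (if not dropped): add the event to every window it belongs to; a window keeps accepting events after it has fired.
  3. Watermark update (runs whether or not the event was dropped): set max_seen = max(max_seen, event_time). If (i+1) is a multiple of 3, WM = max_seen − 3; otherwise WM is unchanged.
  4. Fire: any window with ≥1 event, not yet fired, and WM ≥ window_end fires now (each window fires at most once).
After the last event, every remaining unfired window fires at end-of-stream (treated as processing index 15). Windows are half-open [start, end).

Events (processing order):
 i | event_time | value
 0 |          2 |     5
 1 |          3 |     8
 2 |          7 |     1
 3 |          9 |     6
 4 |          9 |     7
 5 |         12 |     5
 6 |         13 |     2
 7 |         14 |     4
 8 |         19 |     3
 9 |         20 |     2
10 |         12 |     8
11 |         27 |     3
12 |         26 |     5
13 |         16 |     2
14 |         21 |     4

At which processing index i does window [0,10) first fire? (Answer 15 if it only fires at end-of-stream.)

i=0 t=2 v=5: → [0,10); WM=−∞
i=1 t=3 v=8: → [0,10); WM=−∞
i=2 t=7 v=1: → [0,10); WM=4
i=3 t=9 v=6: → [0,10); WM=4
i=4 t=9 v=7: → [0,10); WM=4
i=5 t=12 v=5: → [10,20); WM=9
i=6 t=13 v=2: → [10,20); WM=9
i=7 t=14 v=4: → [10,20); WM=9
i=8 t=19 v=3: → [10,20); WM=16; [0,10) fires=27
i=9 t=20 v=2: → [20,30); WM=16
i=10 t=12 v=8: DROP (t<16-2); WM=16
i=11 t=27 v=3: → [20,30); WM=24; [10,20) fires=14
i=12 t=26 v=5: → [20,30); WM=24
i=13 t=16 v=2: DROP (t<24-2); WM=24
i=14 t=21 v=4: DROP (t<24-2); WM=24

8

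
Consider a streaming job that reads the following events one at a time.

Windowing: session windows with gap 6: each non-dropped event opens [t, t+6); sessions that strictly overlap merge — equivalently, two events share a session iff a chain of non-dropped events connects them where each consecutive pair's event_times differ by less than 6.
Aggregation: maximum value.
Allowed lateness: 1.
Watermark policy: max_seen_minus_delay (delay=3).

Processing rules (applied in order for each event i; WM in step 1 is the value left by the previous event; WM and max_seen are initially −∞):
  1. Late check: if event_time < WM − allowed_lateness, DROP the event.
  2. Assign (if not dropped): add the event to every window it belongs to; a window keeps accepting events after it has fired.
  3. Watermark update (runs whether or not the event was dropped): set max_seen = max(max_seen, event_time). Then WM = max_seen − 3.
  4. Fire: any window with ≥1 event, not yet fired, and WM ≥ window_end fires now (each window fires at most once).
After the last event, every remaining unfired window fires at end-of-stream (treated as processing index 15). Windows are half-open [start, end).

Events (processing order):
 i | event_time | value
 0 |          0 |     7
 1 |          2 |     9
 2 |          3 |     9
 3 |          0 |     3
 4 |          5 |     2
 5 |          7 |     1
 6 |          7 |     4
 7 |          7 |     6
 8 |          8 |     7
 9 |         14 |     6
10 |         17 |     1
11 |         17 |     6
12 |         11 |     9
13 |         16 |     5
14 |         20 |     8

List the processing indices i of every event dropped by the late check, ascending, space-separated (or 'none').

12

i=0 t=0 v=7: → [0,6); WM=-3
i=1 t=2 v=9: → [0,8); WM=-1
i=2 t=3 v=9: → [0,9); WM=0
i=3 t=0 v=3: → [0,9); WM=0
i=4 t=5 v=2: → [0,11); WM=2
i=5 t=7 v=1: → [0,13); WM=4
i=6 t=7 v=4: → [0,13); WM=4
i=7 t=7 v=6: → [0,13); WM=4
i=8 t=8 v=7: → [0,14); WM=5
i=9 t=14 v=6: → [14,20); WM=11
i=10 t=17 v=1: → [14,23); WM=14
i=11 t=17 v=6: → [14,23); WM=14
i=12 t=11 v=9: DROP (t<14-1); WM=14
i=13 t=16 v=5: → [14,23); WM=14
i=14 t=20 v=8: → [14,26); WM=17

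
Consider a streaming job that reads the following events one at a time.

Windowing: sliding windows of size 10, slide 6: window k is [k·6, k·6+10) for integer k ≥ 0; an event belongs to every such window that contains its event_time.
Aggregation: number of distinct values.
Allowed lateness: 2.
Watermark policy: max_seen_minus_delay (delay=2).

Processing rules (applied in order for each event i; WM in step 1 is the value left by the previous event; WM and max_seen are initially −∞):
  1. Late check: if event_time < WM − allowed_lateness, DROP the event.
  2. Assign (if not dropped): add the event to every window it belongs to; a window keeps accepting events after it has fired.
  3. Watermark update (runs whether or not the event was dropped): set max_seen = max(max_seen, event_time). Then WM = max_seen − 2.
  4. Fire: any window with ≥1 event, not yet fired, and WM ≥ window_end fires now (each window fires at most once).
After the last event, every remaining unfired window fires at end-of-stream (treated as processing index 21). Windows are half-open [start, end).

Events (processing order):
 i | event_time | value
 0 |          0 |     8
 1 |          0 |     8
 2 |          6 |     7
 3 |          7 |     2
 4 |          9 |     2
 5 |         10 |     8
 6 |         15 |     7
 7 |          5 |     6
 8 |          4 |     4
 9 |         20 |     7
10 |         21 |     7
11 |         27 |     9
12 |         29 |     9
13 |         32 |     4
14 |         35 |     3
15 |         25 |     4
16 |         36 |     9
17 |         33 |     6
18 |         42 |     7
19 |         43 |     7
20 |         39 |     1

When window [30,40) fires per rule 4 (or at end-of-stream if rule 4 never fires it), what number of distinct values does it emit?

i=0 t=0 v=8: → [0,10); WM=-2
i=1 t=0 v=8: → [0,10); WM=-2
i=2 t=6 v=7: → [6,16),[0,10); WM=4
i=3 t=7 v=2: → [6,16),[0,10); WM=5
i=4 t=9 v=2: → [6,16),[0,10); WM=7
i=5 t=10 v=8: → [6,16); WM=8
i=6 t=15 v=7: → [12,22),[6,16); WM=13; [0,10) fires=3
i=7 t=5 v=6: DROP (t<13-2); WM=13
i=8 t=4 v=4: DROP (t<13-2); WM=13
i=9 t=20 v=7: → [18,28),[12,22); WM=18; [6,16) fires=3
i=10 t=21 v=7: → [18,28),[12,22); WM=19
i=11 t=27 v=9: → [24,34),[18,28); WM=25; [12,22) fires=1
i=12 t=29 v=9: → [24,34); WM=27
i=13 t=32 v=4: → [30,40),[24,34); WM=30; [18,28) fires=2
i=14 t=35 v=3: → [30,40); WM=33
i=15 t=25 v=4: DROP (t<33-2); WM=33
i=16 t=36 v=9: → [36,46),[30,40); WM=34; [24,34) fires=2
i=17 t=33 v=6: → [30,40),[24,34); WM=34
i=18 t=42 v=7: → [42,52),[36,46); WM=40; [30,40) fires=4
i=19 t=43 v=7: → [42,52),[36,46); WM=41
i=20 t=39 v=1: → [36,46),[30,40); WM=41

4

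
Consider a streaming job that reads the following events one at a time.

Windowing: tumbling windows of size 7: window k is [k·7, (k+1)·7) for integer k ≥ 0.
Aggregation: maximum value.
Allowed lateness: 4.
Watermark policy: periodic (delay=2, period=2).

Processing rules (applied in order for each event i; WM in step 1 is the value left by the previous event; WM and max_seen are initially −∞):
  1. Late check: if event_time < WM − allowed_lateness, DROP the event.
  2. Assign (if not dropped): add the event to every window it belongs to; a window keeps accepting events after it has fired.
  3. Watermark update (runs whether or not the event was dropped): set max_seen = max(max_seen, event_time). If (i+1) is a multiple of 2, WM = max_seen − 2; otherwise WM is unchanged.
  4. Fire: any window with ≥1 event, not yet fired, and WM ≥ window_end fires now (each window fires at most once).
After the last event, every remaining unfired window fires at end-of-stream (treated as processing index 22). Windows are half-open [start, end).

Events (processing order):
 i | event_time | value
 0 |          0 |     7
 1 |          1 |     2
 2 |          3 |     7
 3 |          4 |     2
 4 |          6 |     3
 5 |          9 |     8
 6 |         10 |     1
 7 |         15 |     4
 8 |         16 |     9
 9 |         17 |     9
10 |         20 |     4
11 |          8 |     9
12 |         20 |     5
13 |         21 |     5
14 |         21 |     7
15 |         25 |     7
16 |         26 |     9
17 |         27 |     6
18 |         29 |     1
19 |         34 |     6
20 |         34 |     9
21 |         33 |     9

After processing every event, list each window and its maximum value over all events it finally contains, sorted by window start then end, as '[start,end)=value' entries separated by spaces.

[0,7)=7 [7,14)=8 [14,21)=9 [21,28)=9 [28,35)=9

i=0 t=0 v=7: → [0,7); WM=−∞
i=1 t=1 v=2: → [0,7); WM=-1
i=2 t=3 v=7: → [0,7); WM=-1
i=3 t=4 v=2: → [0,7); WM=2
i=4 t=6 v=3: → [0,7); WM=2
i=5 t=9 v=8: → [7,14); WM=7; [0,7) fires=7
i=6 t=10 v=1: → [7,14); WM=7
i=7 t=15 v=4: → [14,21); WM=13
i=8 t=16 v=9: → [14,21); WM=13
i=9 t=17 v=9: → [14,21); WM=15; [7,14) fires=8
i=10 t=20 v=4: → [14,21); WM=15
i=11 t=8 v=9: DROP (t<15-4); WM=18
i=12 t=20 v=5: → [14,21); WM=18
i=13 t=21 v=5: → [21,28); WM=19
i=14 t=21 v=7: → [21,28); WM=19
i=15 t=25 v=7: → [21,28); WM=23; [14,21) fires=9
i=16 t=26 v=9: → [21,28); WM=23
i=17 t=27 v=6: → [21,28); WM=25
i=18 t=29 v=1: → [28,35); WM=25
i=19 t=34 v=6: → [28,35); WM=32; [21,28) fires=9
i=20 t=34 v=9: → [28,35); WM=32
i=21 t=33 v=9: → [28,35); WM=32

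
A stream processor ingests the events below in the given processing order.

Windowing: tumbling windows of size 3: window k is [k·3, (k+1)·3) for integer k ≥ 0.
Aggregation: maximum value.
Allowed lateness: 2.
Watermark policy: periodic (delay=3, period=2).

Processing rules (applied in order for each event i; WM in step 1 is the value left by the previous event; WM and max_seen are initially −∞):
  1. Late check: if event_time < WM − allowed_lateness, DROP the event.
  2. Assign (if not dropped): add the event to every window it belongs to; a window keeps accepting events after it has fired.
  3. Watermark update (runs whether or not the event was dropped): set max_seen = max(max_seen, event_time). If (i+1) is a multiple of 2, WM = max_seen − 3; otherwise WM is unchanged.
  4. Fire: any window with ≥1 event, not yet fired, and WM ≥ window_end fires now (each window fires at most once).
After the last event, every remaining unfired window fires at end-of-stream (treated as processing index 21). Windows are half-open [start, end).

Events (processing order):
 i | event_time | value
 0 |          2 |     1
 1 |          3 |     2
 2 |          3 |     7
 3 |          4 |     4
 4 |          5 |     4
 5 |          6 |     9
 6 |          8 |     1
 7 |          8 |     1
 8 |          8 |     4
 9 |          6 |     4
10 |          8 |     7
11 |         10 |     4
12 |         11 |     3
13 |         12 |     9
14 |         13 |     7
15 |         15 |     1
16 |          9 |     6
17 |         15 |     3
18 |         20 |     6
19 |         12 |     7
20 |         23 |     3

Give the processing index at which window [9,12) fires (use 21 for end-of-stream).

i=0 t=2 v=1: → [0,3); WM=−∞
i=1 t=3 v=2: → [3,6); WM=0
i=2 t=3 v=7: → [3,6); WM=0
i=3 t=4 v=4: → [3,6); WM=1
i=4 t=5 v=4: → [3,6); WM=1
i=5 t=6 v=9: → [6,9); WM=3; [0,3) fires=1
i=6 t=8 v=1: → [6,9); WM=3
i=7 t=8 v=1: → [6,9); WM=5
i=8 t=8 v=4: → [6,9); WM=5
i=9 t=6 v=4: → [6,9); WM=5
i=10 t=8 v=7: → [6,9); WM=5
i=11 t=10 v=4: → [9,12); WM=7; [3,6) fires=7
i=12 t=11 v=3: → [9,12); WM=7
i=13 t=12 v=9: → [12,15); WM=9; [6,9) fires=9
i=14 t=13 v=7: → [12,15); WM=9
i=15 t=15 v=1: → [15,18); WM=12; [9,12) fires=4
i=16 t=9 v=6: DROP (t<12-2); WM=12
i=17 t=15 v=3: → [15,18); WM=12
i=18 t=20 v=6: → [18,21); WM=12
i=19 t=12 v=7: → [12,15); WM=17; [12,15) fires=9
i=20 t=23 v=3: → [21,24); WM=17

15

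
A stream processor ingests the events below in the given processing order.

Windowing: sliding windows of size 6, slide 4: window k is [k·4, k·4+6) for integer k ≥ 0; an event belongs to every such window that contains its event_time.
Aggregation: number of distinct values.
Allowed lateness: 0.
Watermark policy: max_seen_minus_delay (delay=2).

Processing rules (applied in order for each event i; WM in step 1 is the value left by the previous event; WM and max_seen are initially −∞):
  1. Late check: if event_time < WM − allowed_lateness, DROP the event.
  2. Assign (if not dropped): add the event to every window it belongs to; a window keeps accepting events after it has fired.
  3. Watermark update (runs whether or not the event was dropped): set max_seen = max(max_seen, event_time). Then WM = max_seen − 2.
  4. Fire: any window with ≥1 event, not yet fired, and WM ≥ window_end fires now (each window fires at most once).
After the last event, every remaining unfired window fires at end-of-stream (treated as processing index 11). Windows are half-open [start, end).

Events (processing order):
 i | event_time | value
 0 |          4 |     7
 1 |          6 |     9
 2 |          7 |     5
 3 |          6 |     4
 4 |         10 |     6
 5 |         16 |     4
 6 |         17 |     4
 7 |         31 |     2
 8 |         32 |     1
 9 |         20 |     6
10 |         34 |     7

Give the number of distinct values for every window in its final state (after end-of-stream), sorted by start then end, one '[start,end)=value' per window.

[0,6)=1 [4,10)=4 [8,14)=1 [12,18)=1 [16,22)=1 [28,34)=2 [32,38)=2

i=0 t=4 v=7: → [4,10),[0,6); WM=2
i=1 t=6 v=9: → [4,10); WM=4
i=2 t=7 v=5: → [4,10); WM=5
i=3 t=6 v=4: → [4,10); WM=5
i=4 t=10 v=6: → [8,14); WM=8; [0,6) fires=1
i=5 t=16 v=4: → [16,22),[12,18); WM=14; [4,10) fires=4 [8,14) fires=1
i=6 t=17 v=4: → [16,22),[12,18); WM=15
i=7 t=31 v=2: → [28,34); WM=29; [12,18) fires=1 [16,22) fires=1
i=8 t=32 v=1: → [32,38),[28,34); WM=30
i=9 t=20 v=6: DROP (t<30-0); WM=30
i=10 t=34 v=7: → [32,38); WM=32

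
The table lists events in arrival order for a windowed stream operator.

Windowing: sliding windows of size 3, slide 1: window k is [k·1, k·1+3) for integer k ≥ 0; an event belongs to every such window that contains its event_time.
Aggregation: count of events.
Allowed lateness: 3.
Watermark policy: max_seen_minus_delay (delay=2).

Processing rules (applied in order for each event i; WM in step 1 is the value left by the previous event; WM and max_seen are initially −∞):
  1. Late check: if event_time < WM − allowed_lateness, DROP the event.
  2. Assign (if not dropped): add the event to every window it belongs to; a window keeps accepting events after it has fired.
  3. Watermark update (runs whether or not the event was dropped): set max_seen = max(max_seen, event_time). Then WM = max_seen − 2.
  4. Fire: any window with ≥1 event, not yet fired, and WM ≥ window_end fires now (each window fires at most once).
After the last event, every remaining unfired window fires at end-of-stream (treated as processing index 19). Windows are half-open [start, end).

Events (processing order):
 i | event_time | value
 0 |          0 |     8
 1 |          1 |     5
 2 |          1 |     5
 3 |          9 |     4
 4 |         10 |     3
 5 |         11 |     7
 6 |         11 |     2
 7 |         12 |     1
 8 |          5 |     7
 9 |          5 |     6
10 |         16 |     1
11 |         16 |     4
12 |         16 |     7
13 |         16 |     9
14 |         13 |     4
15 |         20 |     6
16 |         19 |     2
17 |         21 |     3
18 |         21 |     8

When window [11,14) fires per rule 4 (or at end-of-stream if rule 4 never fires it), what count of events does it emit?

3

i=0 t=0 v=8: → [0,3); WM=-2
i=1 t=1 v=5: → [1,4),[0,3); WM=-1
i=2 t=1 v=5: → [1,4),[0,3); WM=-1
i=3 t=9 v=4: → [9,12),[8,11),[7,10); WM=7; [0,3) fires=3 [1,4) fires=2
i=4 t=10 v=3: → [10,13),[9,12),[8,11); WM=8
i=5 t=11 v=7: → [11,14),[10,13),[9,12); WM=9
i=6 t=11 v=2: → [11,14),[10,13),[9,12); WM=9
i=7 t=12 v=1: → [12,15),[11,14),[10,13); WM=10; [7,10) fires=1
i=8 t=5 v=7: DROP (t<10-3); WM=10
i=9 t=5 v=6: DROP (t<10-3); WM=10
i=10 t=16 v=1: → [16,19),[15,18),[14,17); WM=14; [8,11) fires=2 [9,12) fires=4 [10,13) fires=4 [11,14) fires=3
i=11 t=16 v=4: → [16,19),[15,18),[14,17); WM=14
i=12 t=16 v=7: → [16,19),[15,18),[14,17); WM=14
i=13 t=16 v=9: → [16,19),[15,18),[14,17); WM=14
i=14 t=13 v=4: → [13,16),[12,15),[11,14); WM=14
i=15 t=20 v=6: → [20,23),[19,22),[18,21); WM=18; [12,15) fires=2 [13,16) fires=1 [14,17) fires=4 [15,18) fires=4
i=16 t=19 v=2: → [19,22),[18,21),[17,20); WM=18
i=17 t=21 v=3: → [21,24),[20,23),[19,22); WM=19; [16,19) fires=4
i=18 t=21 v=8: → [21,24),[20,23),[19,22); WM=19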